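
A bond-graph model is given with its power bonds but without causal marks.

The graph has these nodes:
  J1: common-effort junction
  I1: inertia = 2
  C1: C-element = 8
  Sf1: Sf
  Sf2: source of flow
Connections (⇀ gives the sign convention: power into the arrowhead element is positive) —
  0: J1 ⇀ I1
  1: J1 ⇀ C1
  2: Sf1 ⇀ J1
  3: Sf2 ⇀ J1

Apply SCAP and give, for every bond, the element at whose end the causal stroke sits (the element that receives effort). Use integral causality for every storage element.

bond 0 stroke at I1
bond 1 stroke at J1
bond 2 stroke at Sf1
bond 3 stroke at Sf2

b2 →Sf1  (Sf1 fixes flow; stroke at Sf1)
b3 →Sf2  (Sf2 fixes flow; stroke at Sf2)
b0 →I1  (I1: I, integral causality)
b1 →J1  (J1 needs exactly one e-in)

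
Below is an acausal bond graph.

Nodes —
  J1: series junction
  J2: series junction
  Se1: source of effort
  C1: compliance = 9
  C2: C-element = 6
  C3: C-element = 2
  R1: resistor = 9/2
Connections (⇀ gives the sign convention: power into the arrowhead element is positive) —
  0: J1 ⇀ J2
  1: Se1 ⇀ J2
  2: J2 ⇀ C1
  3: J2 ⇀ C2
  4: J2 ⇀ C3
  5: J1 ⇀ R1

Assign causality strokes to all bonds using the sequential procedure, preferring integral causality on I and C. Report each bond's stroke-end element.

b1 stroke at J2  (source Se1 imposes e)
b2 stroke at J2  (C1: C, integral causality)
b3 stroke at J2  (C2 outputs effort q/C2)
b4 stroke at J2  (C3 integral (e out))
b0 stroke at J1  (only one flow-in slot at J2)
b5 stroke at R1  (J1: last free bond brings flow in)

b0 →J1
b1 →J2
b2 →J2
b3 →J2
b4 →J2
b5 →R1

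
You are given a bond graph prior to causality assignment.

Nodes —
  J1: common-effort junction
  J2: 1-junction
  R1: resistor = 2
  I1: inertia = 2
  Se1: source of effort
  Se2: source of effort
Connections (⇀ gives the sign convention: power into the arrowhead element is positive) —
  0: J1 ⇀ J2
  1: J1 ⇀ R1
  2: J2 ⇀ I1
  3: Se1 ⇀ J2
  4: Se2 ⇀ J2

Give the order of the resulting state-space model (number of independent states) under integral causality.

1  (I1 all integral)

b3 stroke at J2  (Se1 (Se) sets effort on bond)
b4 stroke at J2  (Se2 fixes effort; stroke away)
b2 stroke at I1  (I1 outputs flow p/I1)
b0 stroke at J2  (1-jn J2 has f-setter on 2)
b1 stroke at J1  (J1 needs exactly one e-in)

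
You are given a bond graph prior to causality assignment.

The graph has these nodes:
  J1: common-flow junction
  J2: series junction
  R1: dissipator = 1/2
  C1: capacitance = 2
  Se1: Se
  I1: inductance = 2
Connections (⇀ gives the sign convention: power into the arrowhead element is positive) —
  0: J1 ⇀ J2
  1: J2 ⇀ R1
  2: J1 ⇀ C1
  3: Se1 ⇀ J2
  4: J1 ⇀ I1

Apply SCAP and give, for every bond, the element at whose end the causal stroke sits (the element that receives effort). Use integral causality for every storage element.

bond 3 stroke at J2  (Se1 fixes effort; stroke away)
bond 2 stroke at J1  (C1: C, integral causality)
bond 4 stroke at I1  (I1: I, integral causality)
bond 0 stroke at J1  (J1 flow already set via bond 4)
bond 1 stroke at J2  (J2 flow already set via bond 0)

#0 →J1
#1 →J2
#2 →J1
#3 →J2
#4 →I1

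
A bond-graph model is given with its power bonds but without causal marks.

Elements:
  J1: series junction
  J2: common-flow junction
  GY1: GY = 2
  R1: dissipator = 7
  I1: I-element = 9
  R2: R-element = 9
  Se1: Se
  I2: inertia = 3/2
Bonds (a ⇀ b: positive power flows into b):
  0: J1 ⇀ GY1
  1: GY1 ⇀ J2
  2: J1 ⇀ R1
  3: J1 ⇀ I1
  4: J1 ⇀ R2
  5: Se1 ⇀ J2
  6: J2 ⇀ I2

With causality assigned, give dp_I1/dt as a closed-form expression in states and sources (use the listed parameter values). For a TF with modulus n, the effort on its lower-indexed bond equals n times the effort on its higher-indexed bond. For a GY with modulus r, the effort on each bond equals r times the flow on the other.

dp_I1/dt = -16*p_I1/9 - 4*p_I2/3

β5 →J2  (Se1 (Se) sets effort on bond)
β3 →I1  (I1 integral (f out))
β0 →J1  (1-jn J1 has f-setter on 3)
β2 →J1  (J1: bond 3 brought flow, rest push out)
β4 →J1  (J1: bond 3 brought flow, rest push out)
β1 →J2  (GY1: gyrator matches bond 0)
β6 →I2  (J2: last free bond brings flow in)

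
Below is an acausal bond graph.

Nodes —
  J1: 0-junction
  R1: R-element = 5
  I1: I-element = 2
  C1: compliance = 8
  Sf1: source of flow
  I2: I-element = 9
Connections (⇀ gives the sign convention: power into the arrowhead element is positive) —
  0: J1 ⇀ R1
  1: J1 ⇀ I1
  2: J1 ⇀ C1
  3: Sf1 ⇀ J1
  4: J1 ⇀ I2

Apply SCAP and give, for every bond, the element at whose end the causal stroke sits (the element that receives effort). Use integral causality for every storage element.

b0 |R1
b1 |I1
b2 |J1
b3 |Sf1
b4 |I2

bond 3 stroke→Sf1  (source Sf1 imposes f)
bond 1 stroke→I1  (prefer integral on I1)
bond 2 stroke→J1  (C1 outputs effort q/C1)
bond 0 stroke→R1  (common-e at J1 fixed by 2)
bond 4 stroke→I2  (0-jn J1 has e-setter on 2)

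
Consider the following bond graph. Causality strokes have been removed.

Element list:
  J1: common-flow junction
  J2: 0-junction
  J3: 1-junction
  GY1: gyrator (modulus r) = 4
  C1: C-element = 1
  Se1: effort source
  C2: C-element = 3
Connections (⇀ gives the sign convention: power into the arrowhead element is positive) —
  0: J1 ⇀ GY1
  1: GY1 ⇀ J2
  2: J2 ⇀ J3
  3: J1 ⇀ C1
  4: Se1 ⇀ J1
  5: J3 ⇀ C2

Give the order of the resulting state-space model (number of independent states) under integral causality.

2  (C1, C2 all integral)

bond 4 stroke at J1  (source Se1 imposes e)
bond 3 stroke at J1  (C1 outputs effort q/C1)
bond 0 stroke at GY1  (J1 needs exactly one f-in)
bond 1 stroke at GY1  (GY1 both-in/both-out from 0)
bond 2 stroke at J2  (J2 needs exactly one e-in)
bond 5 stroke at J3  (1-jn J3 has f-setter on 2)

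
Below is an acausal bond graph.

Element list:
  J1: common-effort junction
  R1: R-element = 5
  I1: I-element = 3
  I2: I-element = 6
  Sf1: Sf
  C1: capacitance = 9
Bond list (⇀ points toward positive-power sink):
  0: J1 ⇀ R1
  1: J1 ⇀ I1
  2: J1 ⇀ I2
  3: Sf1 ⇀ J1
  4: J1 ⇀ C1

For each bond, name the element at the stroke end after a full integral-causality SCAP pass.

bond 0 →R1
bond 1 →I1
bond 2 →I2
bond 3 →Sf1
bond 4 →J1

#3 stroke→Sf1  (Sf1: flow source, stroke at near end)
#1 stroke→I1  (I1 outputs flow p/I1)
#2 stroke→I2  (I2: I, integral causality)
#4 stroke→J1  (C1: C, integral causality)
#0 stroke→R1  (J1: bond 4 brought effort, rest push out)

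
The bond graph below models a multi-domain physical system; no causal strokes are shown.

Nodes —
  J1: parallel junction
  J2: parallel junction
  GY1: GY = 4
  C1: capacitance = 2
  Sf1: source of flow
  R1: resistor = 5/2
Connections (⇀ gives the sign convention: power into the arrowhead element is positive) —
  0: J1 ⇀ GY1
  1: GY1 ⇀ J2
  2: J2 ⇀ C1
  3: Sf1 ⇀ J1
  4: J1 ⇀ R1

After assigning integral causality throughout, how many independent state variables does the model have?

#3 →Sf1  (Sf1 (Sf) sets flow on bond)
#2 →J2  (prefer integral on C1)
#1 →GY1  (0-jn J2 has e-setter on 2)
#0 →GY1  (GY1: gyrator matches bond 1)
#4 →J1  (J1: last free bond brings effort in)

1  (C1 all integral)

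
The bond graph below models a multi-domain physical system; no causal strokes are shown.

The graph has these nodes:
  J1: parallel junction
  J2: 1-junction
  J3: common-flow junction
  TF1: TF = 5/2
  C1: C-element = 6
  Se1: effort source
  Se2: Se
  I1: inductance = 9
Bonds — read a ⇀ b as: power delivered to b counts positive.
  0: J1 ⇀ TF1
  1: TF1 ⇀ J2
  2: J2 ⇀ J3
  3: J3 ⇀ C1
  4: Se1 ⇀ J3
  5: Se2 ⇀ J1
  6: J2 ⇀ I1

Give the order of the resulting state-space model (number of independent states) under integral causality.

#4 stroke→J3  (Se1 fixes effort; stroke away)
#5 stroke→J1  (Se2: effort source, stroke at far end)
#0 stroke→TF1  (J1 effort already set via bond 5)
#1 stroke→J2  (TF1: transformer flips bond 0)
#3 stroke→J3  (prefer integral on C1)
#2 stroke→J2  (closing 1-jn rule on J3)
#6 stroke→I1  (J2: last free bond brings flow in)

2  (C1, I1 all integral)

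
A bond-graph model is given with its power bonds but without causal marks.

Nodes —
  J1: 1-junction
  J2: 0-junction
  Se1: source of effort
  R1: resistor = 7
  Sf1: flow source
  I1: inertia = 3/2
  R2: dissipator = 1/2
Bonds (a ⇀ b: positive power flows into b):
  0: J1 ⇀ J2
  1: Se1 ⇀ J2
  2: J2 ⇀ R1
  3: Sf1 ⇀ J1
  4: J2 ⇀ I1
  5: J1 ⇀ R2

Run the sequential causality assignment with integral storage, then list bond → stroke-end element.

#1 stroke at J2  (Se1 (Se) sets effort on bond)
#3 stroke at Sf1  (Sf1: flow source, stroke at near end)
#0 stroke at J1  (J1: bond 3 brought flow, rest push out)
#5 stroke at J1  (common-f at J1 fixed by 3)
#2 stroke at R1  (J2: bond 1 brought effort, rest push out)
#4 stroke at I1  (0-jn J2 has e-setter on 1)

bond 0 stroke at J1
bond 1 stroke at J2
bond 2 stroke at R1
bond 3 stroke at Sf1
bond 4 stroke at I1
bond 5 stroke at J1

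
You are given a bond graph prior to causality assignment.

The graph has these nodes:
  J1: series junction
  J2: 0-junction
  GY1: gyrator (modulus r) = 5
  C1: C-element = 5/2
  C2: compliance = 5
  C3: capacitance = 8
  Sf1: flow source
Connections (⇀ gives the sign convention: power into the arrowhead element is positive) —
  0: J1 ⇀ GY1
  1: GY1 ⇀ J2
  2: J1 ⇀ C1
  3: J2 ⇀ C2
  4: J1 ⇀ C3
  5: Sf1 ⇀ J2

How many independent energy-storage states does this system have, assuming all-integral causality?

β5 |Sf1  (Sf1 fixes flow; stroke at Sf1)
β2 |J1  (C1 integral (e out))
β3 |J2  (C2 integral (e out))
β1 |GY1  (common-e at J2 fixed by 3)
β0 |GY1  (GY1: gyrator matches bond 1)
β4 |J1  (J1 flow already set via bond 0)

3  (C1, C2, C3 all integral)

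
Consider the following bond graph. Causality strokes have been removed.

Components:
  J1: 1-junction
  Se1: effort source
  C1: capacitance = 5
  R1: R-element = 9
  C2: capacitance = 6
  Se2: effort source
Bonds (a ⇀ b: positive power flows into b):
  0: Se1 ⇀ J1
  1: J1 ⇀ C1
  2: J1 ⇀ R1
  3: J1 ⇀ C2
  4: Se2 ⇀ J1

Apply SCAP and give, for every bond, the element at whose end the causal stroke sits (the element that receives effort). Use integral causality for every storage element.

β0 stroke→J1
β1 stroke→J1
β2 stroke→R1
β3 stroke→J1
β4 stroke→J1

b0 |J1  (source Se1 imposes e)
b4 |J1  (Se2 (Se) sets effort on bond)
b1 |J1  (prefer integral on C1)
b3 |J1  (prefer integral on C2)
b2 |R1  (J1: last free bond brings flow in)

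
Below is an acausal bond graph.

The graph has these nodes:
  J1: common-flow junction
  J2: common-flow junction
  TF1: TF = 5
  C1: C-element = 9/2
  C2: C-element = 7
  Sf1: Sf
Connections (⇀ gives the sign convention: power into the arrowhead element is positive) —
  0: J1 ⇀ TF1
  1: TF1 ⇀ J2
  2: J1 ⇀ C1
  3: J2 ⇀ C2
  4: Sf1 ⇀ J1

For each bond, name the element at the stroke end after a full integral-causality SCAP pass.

bond 0 |J1
bond 1 |TF1
bond 2 |J1
bond 3 |J2
bond 4 |Sf1

b4 |Sf1  (Sf1 fixes flow; stroke at Sf1)
b0 |J1  (J1: bond 4 brought flow, rest push out)
b2 |J1  (J1: bond 4 brought flow, rest push out)
b1 |TF1  (TF1 one-in-one-out from 0)
b3 |J2  (common-f at J2 fixed by 1)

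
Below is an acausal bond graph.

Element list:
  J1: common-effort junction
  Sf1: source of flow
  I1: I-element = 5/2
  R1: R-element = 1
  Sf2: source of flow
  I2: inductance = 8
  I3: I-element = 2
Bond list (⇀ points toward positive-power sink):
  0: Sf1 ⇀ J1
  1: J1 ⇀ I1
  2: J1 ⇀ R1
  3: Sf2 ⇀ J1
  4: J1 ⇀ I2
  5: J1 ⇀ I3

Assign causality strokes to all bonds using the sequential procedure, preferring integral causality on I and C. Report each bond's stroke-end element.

β0 |Sf1
β1 |I1
β2 |J1
β3 |Sf2
β4 |I2
β5 |I3

bond 0 stroke→Sf1  (Sf1 (Sf) sets flow on bond)
bond 3 stroke→Sf2  (Sf2 fixes flow; stroke at Sf2)
bond 1 stroke→I1  (I1: I, integral causality)
bond 4 stroke→I2  (I2 integral (f out))
bond 5 stroke→I3  (prefer integral on I3)
bond 2 stroke→J1  (closing 0-jn rule on J1)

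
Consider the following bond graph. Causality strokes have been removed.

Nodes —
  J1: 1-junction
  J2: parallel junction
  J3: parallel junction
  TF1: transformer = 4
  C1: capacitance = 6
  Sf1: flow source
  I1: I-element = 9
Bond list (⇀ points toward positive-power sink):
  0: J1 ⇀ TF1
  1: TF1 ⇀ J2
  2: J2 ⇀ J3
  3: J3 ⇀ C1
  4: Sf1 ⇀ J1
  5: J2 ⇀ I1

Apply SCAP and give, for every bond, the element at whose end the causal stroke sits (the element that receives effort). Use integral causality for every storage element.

b0 |J1
b1 |TF1
b2 |J2
b3 |J3
b4 |Sf1
b5 |I1

b4 stroke→Sf1  (source Sf1 imposes f)
b0 stroke→J1  (common-f at J1 fixed by 4)
b1 stroke→TF1  (TF1: transformer flips bond 0)
b3 stroke→J3  (prefer integral on C1)
b2 stroke→J2  (0-jn J3 has e-setter on 3)
b5 stroke→I1  (common-e at J2 fixed by 2)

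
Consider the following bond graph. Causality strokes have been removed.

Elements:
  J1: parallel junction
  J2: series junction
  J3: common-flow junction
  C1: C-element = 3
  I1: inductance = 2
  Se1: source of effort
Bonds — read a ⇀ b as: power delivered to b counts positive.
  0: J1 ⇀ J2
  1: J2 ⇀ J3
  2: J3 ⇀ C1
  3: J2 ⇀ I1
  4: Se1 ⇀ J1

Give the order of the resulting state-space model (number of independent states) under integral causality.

β4 →J1  (source Se1 imposes e)
β0 →J2  (J1: bond 4 brought effort, rest push out)
β2 →J3  (prefer integral on C1)
β1 →J2  (closing 1-jn rule on J3)
β3 →I1  (only one flow-in slot at J2)

2  (C1, I1 all integral)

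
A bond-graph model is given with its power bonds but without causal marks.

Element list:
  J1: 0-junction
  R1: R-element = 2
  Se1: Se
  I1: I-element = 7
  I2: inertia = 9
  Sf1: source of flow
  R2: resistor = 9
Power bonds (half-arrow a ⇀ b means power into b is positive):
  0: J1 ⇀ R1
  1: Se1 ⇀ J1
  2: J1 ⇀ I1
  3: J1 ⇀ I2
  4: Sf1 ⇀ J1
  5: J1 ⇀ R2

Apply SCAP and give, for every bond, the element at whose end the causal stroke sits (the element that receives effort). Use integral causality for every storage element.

bond 1 →J1  (Se1: effort source, stroke at far end)
bond 4 →Sf1  (Sf1 (Sf) sets flow on bond)
bond 0 →R1  (J1 effort already set via bond 1)
bond 2 →I1  (common-e at J1 fixed by 1)
bond 3 →I2  (common-e at J1 fixed by 1)
bond 5 →R2  (0-jn J1 has e-setter on 1)

bond 0 stroke→R1
bond 1 stroke→J1
bond 2 stroke→I1
bond 3 stroke→I2
bond 4 stroke→Sf1
bond 5 stroke→R2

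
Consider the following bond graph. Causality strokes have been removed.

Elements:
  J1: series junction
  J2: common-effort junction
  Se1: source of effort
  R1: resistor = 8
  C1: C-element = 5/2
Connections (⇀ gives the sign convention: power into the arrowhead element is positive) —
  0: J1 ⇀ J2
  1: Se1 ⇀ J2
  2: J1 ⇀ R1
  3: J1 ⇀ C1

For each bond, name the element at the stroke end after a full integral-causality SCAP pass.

β0 →J1
β1 →J2
β2 →R1
β3 →J1

#1 →J2  (Se1 fixes effort; stroke away)
#0 →J1  (0-jn J2 has e-setter on 1)
#3 →J1  (prefer integral on C1)
#2 →R1  (only one flow-in slot at J1)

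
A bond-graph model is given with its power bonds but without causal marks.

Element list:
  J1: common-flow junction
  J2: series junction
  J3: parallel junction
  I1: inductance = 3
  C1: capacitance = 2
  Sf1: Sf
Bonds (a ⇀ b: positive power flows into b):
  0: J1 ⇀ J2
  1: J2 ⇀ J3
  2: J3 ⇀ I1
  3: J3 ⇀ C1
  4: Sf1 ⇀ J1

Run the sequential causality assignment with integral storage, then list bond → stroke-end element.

#0 →J1
#1 →J2
#2 →I1
#3 →J3
#4 →Sf1

bond 4 |Sf1  (Sf1 fixes flow; stroke at Sf1)
bond 0 |J1  (J1 flow already set via bond 4)
bond 1 |J2  (J2 flow already set via bond 0)
bond 2 |I1  (prefer integral on I1)
bond 3 |J3  (closing 0-jn rule on J3)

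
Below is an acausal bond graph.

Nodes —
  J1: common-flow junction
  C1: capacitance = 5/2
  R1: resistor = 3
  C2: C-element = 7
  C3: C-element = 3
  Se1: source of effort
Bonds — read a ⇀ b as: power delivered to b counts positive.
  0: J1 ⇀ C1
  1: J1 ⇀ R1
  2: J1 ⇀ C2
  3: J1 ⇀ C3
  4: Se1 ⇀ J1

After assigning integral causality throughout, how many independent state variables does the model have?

β4 →J1  (Se1 fixes effort; stroke away)
β0 →J1  (C1 outputs effort q/C1)
β2 →J1  (C2: C, integral causality)
β3 →J1  (prefer integral on C3)
β1 →R1  (only one flow-in slot at J1)

3  (C1, C2, C3 all integral)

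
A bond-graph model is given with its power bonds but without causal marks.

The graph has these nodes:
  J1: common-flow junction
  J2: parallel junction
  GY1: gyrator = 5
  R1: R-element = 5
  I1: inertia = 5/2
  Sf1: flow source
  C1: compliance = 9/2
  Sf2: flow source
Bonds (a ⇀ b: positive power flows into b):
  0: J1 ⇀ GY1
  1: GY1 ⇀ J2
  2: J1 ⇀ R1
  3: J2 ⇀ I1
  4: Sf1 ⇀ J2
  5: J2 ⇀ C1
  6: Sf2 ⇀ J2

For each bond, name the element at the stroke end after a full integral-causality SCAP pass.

#4 stroke→Sf1  (Sf1 (Sf) sets flow on bond)
#6 stroke→Sf2  (source Sf2 imposes f)
#3 stroke→I1  (I1: I, integral causality)
#5 stroke→J2  (C1 integral (e out))
#1 stroke→GY1  (0-jn J2 has e-setter on 5)
#0 stroke→GY1  (GY GY1: same side as bond 1)
#2 stroke→J1  (1-jn J1 has f-setter on 0)

bond 0 →GY1
bond 1 →GY1
bond 2 →J1
bond 3 →I1
bond 4 →Sf1
bond 5 →J2
bond 6 →Sf2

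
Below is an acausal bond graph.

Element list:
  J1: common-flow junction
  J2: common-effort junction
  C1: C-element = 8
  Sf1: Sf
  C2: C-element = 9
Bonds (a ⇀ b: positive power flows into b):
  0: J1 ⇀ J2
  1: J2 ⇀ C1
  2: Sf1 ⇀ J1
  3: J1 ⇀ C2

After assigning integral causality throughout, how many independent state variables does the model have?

#2 stroke at Sf1  (source Sf1 imposes f)
#0 stroke at J1  (1-jn J1 has f-setter on 2)
#3 stroke at J1  (J1 flow already set via bond 2)
#1 stroke at J2  (J2 needs exactly one e-in)

2  (C1, C2 all integral)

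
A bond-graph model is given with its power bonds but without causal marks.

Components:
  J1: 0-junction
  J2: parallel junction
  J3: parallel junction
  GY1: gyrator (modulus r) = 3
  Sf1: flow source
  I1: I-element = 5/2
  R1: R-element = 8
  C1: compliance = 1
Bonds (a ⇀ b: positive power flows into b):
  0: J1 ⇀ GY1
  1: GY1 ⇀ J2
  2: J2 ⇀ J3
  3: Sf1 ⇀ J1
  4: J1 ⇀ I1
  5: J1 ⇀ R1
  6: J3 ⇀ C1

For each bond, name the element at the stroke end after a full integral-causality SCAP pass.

b3 →Sf1  (source Sf1 imposes f)
b4 →I1  (I1: I, integral causality)
b6 →J3  (C1 outputs effort q/C1)
b2 →J2  (0-jn J3 has e-setter on 6)
b1 →GY1  (common-e at J2 fixed by 2)
b0 →GY1  (GY GY1: same side as bond 1)
b5 →J1  (only one effort-in slot at J1)

β0 stroke at GY1
β1 stroke at GY1
β2 stroke at J2
β3 stroke at Sf1
β4 stroke at I1
β5 stroke at J1
β6 stroke at J3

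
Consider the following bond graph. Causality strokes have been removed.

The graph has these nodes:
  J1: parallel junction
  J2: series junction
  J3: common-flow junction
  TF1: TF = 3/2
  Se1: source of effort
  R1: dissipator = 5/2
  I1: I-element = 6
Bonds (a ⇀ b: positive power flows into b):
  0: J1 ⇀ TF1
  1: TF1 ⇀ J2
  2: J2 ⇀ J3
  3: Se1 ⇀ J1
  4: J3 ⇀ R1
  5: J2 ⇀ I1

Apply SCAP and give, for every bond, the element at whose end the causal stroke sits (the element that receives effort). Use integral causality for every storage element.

bond 0 stroke at TF1
bond 1 stroke at J2
bond 2 stroke at J2
bond 3 stroke at J1
bond 4 stroke at J3
bond 5 stroke at I1

β3 stroke→J1  (source Se1 imposes e)
β0 stroke→TF1  (0-jn J1 has e-setter on 3)
β1 stroke→J2  (TF1: transformer flips bond 0)
β5 stroke→I1  (I1 outputs flow p/I1)
β2 stroke→J2  (1-jn J2 has f-setter on 5)
β4 stroke→J3  (1-jn J3 has f-setter on 2)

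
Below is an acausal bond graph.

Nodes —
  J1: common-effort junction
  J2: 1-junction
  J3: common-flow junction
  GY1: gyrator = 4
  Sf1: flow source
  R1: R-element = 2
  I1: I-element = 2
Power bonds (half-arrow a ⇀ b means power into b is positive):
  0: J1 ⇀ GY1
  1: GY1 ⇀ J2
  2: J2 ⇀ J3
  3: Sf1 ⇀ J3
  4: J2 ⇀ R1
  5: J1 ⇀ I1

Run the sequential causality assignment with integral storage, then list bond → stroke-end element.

β0 stroke at J1
β1 stroke at J2
β2 stroke at J3
β3 stroke at Sf1
β4 stroke at J2
β5 stroke at I1

bond 3 stroke→Sf1  (Sf1 (Sf) sets flow on bond)
bond 2 stroke→J3  (J3: bond 3 brought flow, rest push out)
bond 1 stroke→J2  (1-jn J2 has f-setter on 2)
bond 4 stroke→J2  (J2 flow already set via bond 2)
bond 0 stroke→J1  (GY1 both-in/both-out from 1)
bond 5 stroke→I1  (common-e at J1 fixed by 0)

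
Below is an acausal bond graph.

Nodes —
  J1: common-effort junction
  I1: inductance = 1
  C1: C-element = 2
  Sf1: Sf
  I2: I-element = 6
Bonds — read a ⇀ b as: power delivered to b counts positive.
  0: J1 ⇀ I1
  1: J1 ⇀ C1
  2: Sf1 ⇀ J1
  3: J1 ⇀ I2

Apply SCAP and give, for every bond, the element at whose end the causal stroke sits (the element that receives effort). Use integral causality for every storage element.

β0 stroke at I1
β1 stroke at J1
β2 stroke at Sf1
β3 stroke at I2

#2 →Sf1  (Sf1 (Sf) sets flow on bond)
#0 →I1  (prefer integral on I1)
#1 →J1  (C1 outputs effort q/C1)
#3 →I2  (common-e at J1 fixed by 1)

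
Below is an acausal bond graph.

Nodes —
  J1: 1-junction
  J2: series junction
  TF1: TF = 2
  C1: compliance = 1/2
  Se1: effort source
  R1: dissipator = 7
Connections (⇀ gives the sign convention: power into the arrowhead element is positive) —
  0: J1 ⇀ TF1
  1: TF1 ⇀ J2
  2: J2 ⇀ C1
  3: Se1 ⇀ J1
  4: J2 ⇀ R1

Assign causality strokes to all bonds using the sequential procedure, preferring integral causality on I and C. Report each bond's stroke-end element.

#3 |J1  (Se1 (Se) sets effort on bond)
#0 |TF1  (J1: last free bond brings flow in)
#1 |J2  (TF1 one-in-one-out from 0)
#2 |J2  (C1: C, integral causality)
#4 |R1  (J2 needs exactly one f-in)

β0 →TF1
β1 →J2
β2 →J2
β3 →J1
β4 →R1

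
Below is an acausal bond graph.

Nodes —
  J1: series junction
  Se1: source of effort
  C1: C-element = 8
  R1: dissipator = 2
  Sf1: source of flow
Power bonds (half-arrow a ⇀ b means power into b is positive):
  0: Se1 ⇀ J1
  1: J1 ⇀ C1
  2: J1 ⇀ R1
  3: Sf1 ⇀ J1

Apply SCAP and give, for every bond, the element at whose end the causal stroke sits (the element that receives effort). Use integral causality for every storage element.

β0 |J1  (Se1 fixes effort; stroke away)
β3 |Sf1  (Sf1 fixes flow; stroke at Sf1)
β1 |J1  (J1: bond 3 brought flow, rest push out)
β2 |J1  (1-jn J1 has f-setter on 3)

#0 stroke→J1
#1 stroke→J1
#2 stroke→J1
#3 stroke→Sf1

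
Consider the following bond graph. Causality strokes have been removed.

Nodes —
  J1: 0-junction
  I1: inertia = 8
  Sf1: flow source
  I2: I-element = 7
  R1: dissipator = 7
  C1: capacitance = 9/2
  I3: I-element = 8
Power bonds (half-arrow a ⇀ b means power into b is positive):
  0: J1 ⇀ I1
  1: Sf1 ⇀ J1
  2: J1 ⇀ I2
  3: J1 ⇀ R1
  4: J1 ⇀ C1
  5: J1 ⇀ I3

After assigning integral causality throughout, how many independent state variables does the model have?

4  (C1, I1, I2, I3 all integral)

b1 stroke→Sf1  (Sf1: flow source, stroke at near end)
b0 stroke→I1  (prefer integral on I1)
b2 stroke→I2  (I2: I, integral causality)
b4 stroke→J1  (C1 integral (e out))
b3 stroke→R1  (0-jn J1 has e-setter on 4)
b5 stroke→I3  (common-e at J1 fixed by 4)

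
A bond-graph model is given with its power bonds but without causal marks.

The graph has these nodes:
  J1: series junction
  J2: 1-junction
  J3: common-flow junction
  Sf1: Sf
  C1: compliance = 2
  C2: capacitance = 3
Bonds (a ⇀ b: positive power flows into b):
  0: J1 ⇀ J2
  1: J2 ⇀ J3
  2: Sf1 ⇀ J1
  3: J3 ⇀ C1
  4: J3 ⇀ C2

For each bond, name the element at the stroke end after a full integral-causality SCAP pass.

bond 0 |J1
bond 1 |J2
bond 2 |Sf1
bond 3 |J3
bond 4 |J3

#2 →Sf1  (Sf1 fixes flow; stroke at Sf1)
#0 →J1  (common-f at J1 fixed by 2)
#1 →J2  (1-jn J2 has f-setter on 0)
#3 →J3  (1-jn J3 has f-setter on 1)
#4 →J3  (J3 flow already set via bond 1)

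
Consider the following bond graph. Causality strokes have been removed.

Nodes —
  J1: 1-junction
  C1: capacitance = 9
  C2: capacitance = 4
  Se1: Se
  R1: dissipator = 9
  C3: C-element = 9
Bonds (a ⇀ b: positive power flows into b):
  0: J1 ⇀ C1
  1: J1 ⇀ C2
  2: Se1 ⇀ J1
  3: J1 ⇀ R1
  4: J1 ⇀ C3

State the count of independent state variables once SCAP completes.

3  (C1, C2, C3 all integral)

b2 →J1  (Se1 (Se) sets effort on bond)
b0 →J1  (C1 outputs effort q/C1)
b1 →J1  (C2: C, integral causality)
b4 →J1  (C3: C, integral causality)
b3 →R1  (only one flow-in slot at J1)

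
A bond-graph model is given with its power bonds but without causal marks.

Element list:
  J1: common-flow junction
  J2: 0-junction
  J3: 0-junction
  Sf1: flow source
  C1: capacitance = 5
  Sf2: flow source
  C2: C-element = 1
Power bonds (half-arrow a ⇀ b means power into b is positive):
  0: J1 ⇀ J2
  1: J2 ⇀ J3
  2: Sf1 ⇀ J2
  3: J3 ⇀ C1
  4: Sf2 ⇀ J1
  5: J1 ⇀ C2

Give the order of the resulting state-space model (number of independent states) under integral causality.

bond 2 stroke→Sf1  (Sf1 fixes flow; stroke at Sf1)
bond 4 stroke→Sf2  (Sf2 (Sf) sets flow on bond)
bond 0 stroke→J1  (1-jn J1 has f-setter on 4)
bond 5 stroke→J1  (J1 flow already set via bond 4)
bond 1 stroke→J2  (only one effort-in slot at J2)
bond 3 stroke→J3  (closing 0-jn rule on J3)

2  (C1, C2 all integral)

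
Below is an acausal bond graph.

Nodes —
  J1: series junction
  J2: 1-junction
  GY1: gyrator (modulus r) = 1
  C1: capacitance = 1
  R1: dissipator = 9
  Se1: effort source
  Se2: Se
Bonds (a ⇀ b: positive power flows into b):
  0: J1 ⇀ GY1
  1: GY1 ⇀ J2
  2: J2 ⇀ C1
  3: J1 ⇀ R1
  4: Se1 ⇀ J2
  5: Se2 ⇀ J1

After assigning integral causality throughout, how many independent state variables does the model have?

1  (C1 all integral)

bond 4 |J2  (Se1 fixes effort; stroke away)
bond 5 |J1  (Se2 fixes effort; stroke away)
bond 2 |J2  (C1 outputs effort q/C1)
bond 1 |GY1  (only one flow-in slot at J2)
bond 0 |GY1  (GY1 both-in/both-out from 1)
bond 3 |J1  (common-f at J1 fixed by 0)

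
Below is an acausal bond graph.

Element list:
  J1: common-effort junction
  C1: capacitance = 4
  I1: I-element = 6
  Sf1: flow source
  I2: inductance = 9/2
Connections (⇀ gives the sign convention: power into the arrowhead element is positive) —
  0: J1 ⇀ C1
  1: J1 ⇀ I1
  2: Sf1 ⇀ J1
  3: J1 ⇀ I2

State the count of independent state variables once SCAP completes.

β2 |Sf1  (Sf1 fixes flow; stroke at Sf1)
β0 |J1  (C1 integral (e out))
β1 |I1  (J1: bond 0 brought effort, rest push out)
β3 |I2  (J1 effort already set via bond 0)

3  (C1, I1, I2 all integral)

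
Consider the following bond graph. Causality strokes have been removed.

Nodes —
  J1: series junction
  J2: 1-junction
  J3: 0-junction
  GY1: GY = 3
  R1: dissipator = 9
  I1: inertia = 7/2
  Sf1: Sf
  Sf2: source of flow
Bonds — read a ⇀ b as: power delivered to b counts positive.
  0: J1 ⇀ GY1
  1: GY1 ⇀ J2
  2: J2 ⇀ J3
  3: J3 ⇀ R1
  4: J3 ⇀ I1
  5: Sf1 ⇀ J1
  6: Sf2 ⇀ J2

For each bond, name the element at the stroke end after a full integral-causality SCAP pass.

#5 |Sf1  (Sf1 (Sf) sets flow on bond)
#6 |Sf2  (Sf2 (Sf) sets flow on bond)
#0 |J1  (J1: bond 5 brought flow, rest push out)
#1 |J2  (J2: bond 6 brought flow, rest push out)
#2 |J2  (1-jn J2 has f-setter on 6)
#4 |I1  (I1 integral (f out))
#3 |J3  (closing 0-jn rule on J3)

β0 →J1
β1 →J2
β2 →J2
β3 →J3
β4 →I1
β5 →Sf1
β6 →Sf2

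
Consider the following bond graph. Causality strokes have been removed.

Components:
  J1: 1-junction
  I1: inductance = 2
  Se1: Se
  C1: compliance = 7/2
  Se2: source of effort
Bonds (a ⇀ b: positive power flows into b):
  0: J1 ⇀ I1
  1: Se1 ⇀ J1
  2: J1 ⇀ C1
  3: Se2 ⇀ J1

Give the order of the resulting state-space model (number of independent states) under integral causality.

2  (C1, I1 all integral)

#1 |J1  (Se1: effort source, stroke at far end)
#3 |J1  (source Se2 imposes e)
#0 |I1  (I1: I, integral causality)
#2 |J1  (1-jn J1 has f-setter on 0)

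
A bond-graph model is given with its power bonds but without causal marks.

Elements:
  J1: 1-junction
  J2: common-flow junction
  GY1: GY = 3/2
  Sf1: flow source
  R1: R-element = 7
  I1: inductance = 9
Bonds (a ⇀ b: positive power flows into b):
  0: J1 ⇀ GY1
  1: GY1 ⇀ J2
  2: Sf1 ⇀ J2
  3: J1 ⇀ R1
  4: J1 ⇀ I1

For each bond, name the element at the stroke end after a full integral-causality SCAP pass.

#0 →J1
#1 →J2
#2 →Sf1
#3 →J1
#4 →I1

bond 2 |Sf1  (Sf1: flow source, stroke at near end)
bond 1 |J2  (J2: bond 2 brought flow, rest push out)
bond 0 |J1  (GY GY1: same side as bond 1)
bond 4 |I1  (prefer integral on I1)
bond 3 |J1  (1-jn J1 has f-setter on 4)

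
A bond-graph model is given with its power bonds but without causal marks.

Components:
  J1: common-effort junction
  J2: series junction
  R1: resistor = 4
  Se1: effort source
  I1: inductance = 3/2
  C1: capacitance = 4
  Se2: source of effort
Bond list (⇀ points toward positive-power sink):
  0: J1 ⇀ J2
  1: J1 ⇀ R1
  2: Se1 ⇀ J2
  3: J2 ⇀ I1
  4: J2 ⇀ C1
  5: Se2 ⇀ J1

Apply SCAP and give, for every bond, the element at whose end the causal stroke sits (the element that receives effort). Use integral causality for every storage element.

β0 stroke at J2
β1 stroke at R1
β2 stroke at J2
β3 stroke at I1
β4 stroke at J2
β5 stroke at J1

β2 |J2  (Se1 fixes effort; stroke away)
β5 |J1  (Se2 (Se) sets effort on bond)
β0 |J2  (J1 effort already set via bond 5)
β1 |R1  (0-jn J1 has e-setter on 5)
β3 |I1  (I1 outputs flow p/I1)
β4 |J2  (J2 flow already set via bond 3)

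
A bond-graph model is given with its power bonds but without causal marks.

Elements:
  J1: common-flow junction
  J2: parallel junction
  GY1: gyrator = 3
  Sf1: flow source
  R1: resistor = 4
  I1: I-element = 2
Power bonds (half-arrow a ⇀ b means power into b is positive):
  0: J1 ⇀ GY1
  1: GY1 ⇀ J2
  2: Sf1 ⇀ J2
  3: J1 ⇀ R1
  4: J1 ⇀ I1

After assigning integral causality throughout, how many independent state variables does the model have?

bond 2 stroke at Sf1  (source Sf1 imposes f)
bond 1 stroke at J2  (closing 0-jn rule on J2)
bond 0 stroke at J1  (through GY1, causality inverts; strokes same side of GY1)
bond 4 stroke at I1  (I1 integral (f out))
bond 3 stroke at J1  (common-f at J1 fixed by 4)

1  (I1 all integral)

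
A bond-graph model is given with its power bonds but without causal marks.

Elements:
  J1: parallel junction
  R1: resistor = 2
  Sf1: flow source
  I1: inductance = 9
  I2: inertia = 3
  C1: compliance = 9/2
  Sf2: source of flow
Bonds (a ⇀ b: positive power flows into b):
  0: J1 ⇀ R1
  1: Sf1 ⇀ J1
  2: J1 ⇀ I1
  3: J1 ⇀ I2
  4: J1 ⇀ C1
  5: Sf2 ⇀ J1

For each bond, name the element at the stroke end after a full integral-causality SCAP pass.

β1 stroke at Sf1  (Sf1 fixes flow; stroke at Sf1)
β5 stroke at Sf2  (Sf2 (Sf) sets flow on bond)
β2 stroke at I1  (prefer integral on I1)
β3 stroke at I2  (prefer integral on I2)
β4 stroke at J1  (C1: C, integral causality)
β0 stroke at R1  (0-jn J1 has e-setter on 4)

b0 stroke at R1
b1 stroke at Sf1
b2 stroke at I1
b3 stroke at I2
b4 stroke at J1
b5 stroke at Sf2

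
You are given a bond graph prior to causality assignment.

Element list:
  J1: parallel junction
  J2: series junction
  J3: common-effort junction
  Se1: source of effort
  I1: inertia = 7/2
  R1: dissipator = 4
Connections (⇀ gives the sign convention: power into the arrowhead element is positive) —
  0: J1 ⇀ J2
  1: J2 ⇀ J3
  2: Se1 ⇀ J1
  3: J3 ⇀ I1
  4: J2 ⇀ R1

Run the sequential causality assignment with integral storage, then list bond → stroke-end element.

#2 →J1  (Se1: effort source, stroke at far end)
#0 →J2  (J1: bond 2 brought effort, rest push out)
#3 →I1  (prefer integral on I1)
#1 →J3  (J3: last free bond brings effort in)
#4 →J2  (1-jn J2 has f-setter on 1)

β0 →J2
β1 →J3
β2 →J1
β3 →I1
β4 →J2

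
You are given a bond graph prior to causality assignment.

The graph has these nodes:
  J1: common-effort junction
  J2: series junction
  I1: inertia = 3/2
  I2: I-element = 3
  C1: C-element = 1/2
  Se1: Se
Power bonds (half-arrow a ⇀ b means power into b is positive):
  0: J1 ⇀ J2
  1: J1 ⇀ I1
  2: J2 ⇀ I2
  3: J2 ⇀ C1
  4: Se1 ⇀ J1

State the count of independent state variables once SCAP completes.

3  (C1, I1, I2 all integral)

bond 4 stroke at J1  (Se1: effort source, stroke at far end)
bond 0 stroke at J2  (J1: bond 4 brought effort, rest push out)
bond 1 stroke at I1  (J1 effort already set via bond 4)
bond 2 stroke at I2  (I2 integral (f out))
bond 3 stroke at J2  (J2: bond 2 brought flow, rest push out)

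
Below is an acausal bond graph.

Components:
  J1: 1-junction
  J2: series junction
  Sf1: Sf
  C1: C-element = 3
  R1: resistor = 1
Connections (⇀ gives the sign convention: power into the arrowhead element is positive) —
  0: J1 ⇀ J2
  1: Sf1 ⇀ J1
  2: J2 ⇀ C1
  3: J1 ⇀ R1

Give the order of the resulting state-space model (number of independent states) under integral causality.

bond 1 stroke at Sf1  (Sf1 fixes flow; stroke at Sf1)
bond 0 stroke at J1  (J1: bond 1 brought flow, rest push out)
bond 3 stroke at J1  (J1: bond 1 brought flow, rest push out)
bond 2 stroke at J2  (1-jn J2 has f-setter on 0)

1  (C1 all integral)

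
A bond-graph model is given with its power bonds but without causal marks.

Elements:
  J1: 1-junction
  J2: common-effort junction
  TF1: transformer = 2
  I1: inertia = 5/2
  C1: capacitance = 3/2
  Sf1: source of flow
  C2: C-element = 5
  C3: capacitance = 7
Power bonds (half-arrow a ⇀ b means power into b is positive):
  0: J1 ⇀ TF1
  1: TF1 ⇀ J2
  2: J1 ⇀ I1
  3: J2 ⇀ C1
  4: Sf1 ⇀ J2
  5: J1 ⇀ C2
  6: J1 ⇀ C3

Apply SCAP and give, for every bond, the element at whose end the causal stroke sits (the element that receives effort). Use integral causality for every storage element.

#4 stroke→Sf1  (Sf1: flow source, stroke at near end)
#2 stroke→I1  (I1 integral (f out))
#0 stroke→J1  (J1: bond 2 brought flow, rest push out)
#5 stroke→J1  (1-jn J1 has f-setter on 2)
#6 stroke→J1  (J1 flow already set via bond 2)
#1 stroke→TF1  (TF TF1: opposite of bond 0)
#3 stroke→J2  (only one effort-in slot at J2)

β0 stroke→J1
β1 stroke→TF1
β2 stroke→I1
β3 stroke→J2
β4 stroke→Sf1
β5 stroke→J1
β6 stroke→J1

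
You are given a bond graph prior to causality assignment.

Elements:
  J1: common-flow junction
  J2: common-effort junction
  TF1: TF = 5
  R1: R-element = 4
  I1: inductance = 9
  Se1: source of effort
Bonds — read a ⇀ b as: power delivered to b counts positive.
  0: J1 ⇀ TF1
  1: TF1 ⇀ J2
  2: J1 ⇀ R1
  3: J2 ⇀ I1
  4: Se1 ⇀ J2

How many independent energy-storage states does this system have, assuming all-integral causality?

#4 stroke at J2  (Se1 (Se) sets effort on bond)
#1 stroke at TF1  (J2: bond 4 brought effort, rest push out)
#3 stroke at I1  (J2 effort already set via bond 4)
#0 stroke at J1  (through TF1, causality passes straight; one stroke at TF1)
#2 stroke at R1  (only one flow-in slot at J1)

1  (I1 all integral)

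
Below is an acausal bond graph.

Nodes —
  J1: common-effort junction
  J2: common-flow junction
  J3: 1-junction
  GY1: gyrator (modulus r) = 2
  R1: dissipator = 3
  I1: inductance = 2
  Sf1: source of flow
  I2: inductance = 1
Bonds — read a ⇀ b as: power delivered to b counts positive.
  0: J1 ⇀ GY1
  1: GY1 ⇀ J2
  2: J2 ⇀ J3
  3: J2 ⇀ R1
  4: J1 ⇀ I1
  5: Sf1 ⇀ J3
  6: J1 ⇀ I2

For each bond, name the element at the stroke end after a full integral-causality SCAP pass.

#5 →Sf1  (source Sf1 imposes f)
#2 →J3  (J3: bond 5 brought flow, rest push out)
#1 →J2  (common-f at J2 fixed by 2)
#3 →J2  (J2: bond 2 brought flow, rest push out)
#0 →J1  (GY GY1: same side as bond 1)
#4 →I1  (common-e at J1 fixed by 0)
#6 →I2  (0-jn J1 has e-setter on 0)

b0 stroke→J1
b1 stroke→J2
b2 stroke→J3
b3 stroke→J2
b4 stroke→I1
b5 stroke→Sf1
b6 stroke→I2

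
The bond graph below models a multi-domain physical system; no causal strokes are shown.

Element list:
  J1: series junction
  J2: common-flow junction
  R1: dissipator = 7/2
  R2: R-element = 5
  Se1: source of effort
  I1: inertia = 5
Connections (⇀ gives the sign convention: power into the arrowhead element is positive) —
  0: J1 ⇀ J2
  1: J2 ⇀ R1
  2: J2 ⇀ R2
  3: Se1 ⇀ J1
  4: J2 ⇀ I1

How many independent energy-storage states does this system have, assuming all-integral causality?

1  (I1 all integral)

bond 3 stroke at J1  (Se1 fixes effort; stroke away)
bond 0 stroke at J2  (J1: last free bond brings flow in)
bond 4 stroke at I1  (I1 integral (f out))
bond 1 stroke at J2  (J2 flow already set via bond 4)
bond 2 stroke at J2  (J2: bond 4 brought flow, rest push out)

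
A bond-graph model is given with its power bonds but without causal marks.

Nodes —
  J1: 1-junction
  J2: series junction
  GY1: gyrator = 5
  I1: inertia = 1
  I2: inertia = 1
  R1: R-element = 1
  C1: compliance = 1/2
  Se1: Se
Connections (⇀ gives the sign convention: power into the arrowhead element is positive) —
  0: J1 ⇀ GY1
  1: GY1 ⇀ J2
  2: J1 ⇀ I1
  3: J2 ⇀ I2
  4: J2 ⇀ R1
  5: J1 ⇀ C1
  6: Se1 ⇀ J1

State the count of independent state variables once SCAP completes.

b6 →J1  (Se1 (Se) sets effort on bond)
b2 →I1  (prefer integral on I1)
b0 →J1  (1-jn J1 has f-setter on 2)
b5 →J1  (common-f at J1 fixed by 2)
b1 →J2  (GY1: gyrator matches bond 0)
b3 →I2  (prefer integral on I2)
b4 →J2  (common-f at J2 fixed by 3)

3  (C1, I1, I2 all integral)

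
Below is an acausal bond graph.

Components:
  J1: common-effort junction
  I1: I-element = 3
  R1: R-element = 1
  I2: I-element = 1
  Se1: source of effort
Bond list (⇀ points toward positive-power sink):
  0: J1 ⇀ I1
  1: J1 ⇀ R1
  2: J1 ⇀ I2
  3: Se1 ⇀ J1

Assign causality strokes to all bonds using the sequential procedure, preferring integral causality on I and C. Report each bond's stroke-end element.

#3 stroke→J1  (Se1: effort source, stroke at far end)
#0 stroke→I1  (J1: bond 3 brought effort, rest push out)
#1 stroke→R1  (J1 effort already set via bond 3)
#2 stroke→I2  (J1 effort already set via bond 3)

#0 stroke→I1
#1 stroke→R1
#2 stroke→I2
#3 stroke→J1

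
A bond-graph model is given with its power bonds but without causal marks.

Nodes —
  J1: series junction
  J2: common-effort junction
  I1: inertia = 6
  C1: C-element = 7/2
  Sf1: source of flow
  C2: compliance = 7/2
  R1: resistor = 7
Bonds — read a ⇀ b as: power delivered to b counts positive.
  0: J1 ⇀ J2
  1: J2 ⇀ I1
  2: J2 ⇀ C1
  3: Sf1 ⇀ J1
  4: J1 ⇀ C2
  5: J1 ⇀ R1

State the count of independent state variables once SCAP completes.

β3 stroke at Sf1  (Sf1 fixes flow; stroke at Sf1)
β0 stroke at J1  (J1: bond 3 brought flow, rest push out)
β4 stroke at J1  (common-f at J1 fixed by 3)
β5 stroke at J1  (1-jn J1 has f-setter on 3)
β1 stroke at I1  (I1 outputs flow p/I1)
β2 stroke at J2  (closing 0-jn rule on J2)

3  (C1, C2, I1 all integral)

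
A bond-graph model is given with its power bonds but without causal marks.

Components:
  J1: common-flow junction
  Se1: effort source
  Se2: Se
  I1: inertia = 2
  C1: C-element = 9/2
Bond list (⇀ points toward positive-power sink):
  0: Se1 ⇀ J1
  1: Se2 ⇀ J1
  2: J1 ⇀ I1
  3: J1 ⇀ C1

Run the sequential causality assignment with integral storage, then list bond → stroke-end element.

#0 stroke at J1  (Se1 fixes effort; stroke away)
#1 stroke at J1  (Se2: effort source, stroke at far end)
#2 stroke at I1  (I1 outputs flow p/I1)
#3 stroke at J1  (J1 flow already set via bond 2)

β0 stroke→J1
β1 stroke→J1
β2 stroke→I1
β3 stroke→J1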